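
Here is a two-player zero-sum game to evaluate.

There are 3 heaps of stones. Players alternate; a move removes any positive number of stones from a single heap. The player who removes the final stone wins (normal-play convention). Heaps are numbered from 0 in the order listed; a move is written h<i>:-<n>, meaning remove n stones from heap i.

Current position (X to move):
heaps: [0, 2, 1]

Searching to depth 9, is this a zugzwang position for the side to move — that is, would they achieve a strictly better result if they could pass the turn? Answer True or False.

zugzwang((0,2,1), X) = False

p1 X@[(0,2,1)]: h1:-1[(0,1,1)]+1* h1:-2[(0,0,1)]-1 h2:-1[(0,2,0)]-1
p2 O@[(0,1,1)]: h1:-1[(0,0,1)]-1* h2:-1[(0,1,0)]-1
p3 X@[(0,0,1)]: h2:-1[(0,0,0)]+1*
p4 O@[(0,0,0)] terminal -1; root [(0,2,1)] d9
suppose X passes — search the same position with O to move:
pass> p1 O@[(0,2,1)]: h1:-1[(0,1,1)]+1* h1:-2[(0,0,1)]-1 h2:-1[(0,2,0)]-1
pass> p2 X@[(0,1,1)]: h1:-1[(0,0,1)]-1* h2:-1[(0,1,0)]-1
pass> p3 O@[(0,0,1)]: h2:-1[(0,0,0)]+1*
pass> p4 X@[(0,0,0)] terminal -1; root [(0,2,1)] d9
for X: play +1, pass -1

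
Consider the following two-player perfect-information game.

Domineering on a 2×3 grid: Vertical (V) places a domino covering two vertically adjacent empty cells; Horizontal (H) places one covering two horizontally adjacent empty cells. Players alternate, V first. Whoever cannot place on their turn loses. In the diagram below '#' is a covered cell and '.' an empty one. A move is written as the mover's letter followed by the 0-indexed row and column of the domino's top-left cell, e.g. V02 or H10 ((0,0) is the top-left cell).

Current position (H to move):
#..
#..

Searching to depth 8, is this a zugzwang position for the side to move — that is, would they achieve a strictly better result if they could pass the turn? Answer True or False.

p1 H@[#../#..]: H01[###/#..]+1* H11[#../###]+1
p2 V@[###/#..] terminal -1; root [#../#..] d8
pass branch (V moves first from the same position):
  | p1 V@[#../#..]: V01[##./##.]+1* V02[#.#/#.#]+1
  | p2 H@[##./##.] terminal -1; root [#../#..] d8
H moving scores +1; H passing scores -1

zugzwang(#../#.., H) = False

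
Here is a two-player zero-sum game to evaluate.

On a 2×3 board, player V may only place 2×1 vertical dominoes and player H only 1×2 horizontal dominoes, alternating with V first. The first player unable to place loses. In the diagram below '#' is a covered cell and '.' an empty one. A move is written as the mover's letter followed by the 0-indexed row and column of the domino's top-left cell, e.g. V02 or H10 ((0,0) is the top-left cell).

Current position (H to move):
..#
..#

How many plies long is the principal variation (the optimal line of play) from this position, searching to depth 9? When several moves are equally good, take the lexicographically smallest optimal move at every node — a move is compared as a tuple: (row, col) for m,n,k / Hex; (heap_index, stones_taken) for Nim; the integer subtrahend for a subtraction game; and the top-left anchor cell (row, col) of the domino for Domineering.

PV length from [..#/..#]: 1 ply

p1 H@[..#/..#]: H00[###/..#]+1* H10[..#/###]+1
p2 V@[###/..#] terminal -1; root [..#/..#] d9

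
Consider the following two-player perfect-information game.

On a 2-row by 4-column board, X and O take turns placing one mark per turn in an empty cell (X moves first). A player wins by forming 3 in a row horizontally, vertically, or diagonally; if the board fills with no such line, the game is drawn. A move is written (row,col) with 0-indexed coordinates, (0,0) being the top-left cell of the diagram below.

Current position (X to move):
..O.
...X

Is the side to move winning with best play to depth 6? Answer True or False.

p1 X@[..O./...X]: (0,0)[X.O./...X]+0* (0,1)[.XO./...X]+0 (0,3)[..OX/...X]+0 (1,0)[..O./X..X]-1 (1,1)[..O./.X.X]+0 (1,2)[..O./..XX]+0
p2 O@[X.O./...X]: (0,1)[XOO./...X]+0* (0,3)[X.OO/...X]+0 (1,0)[X.O./O..X]+0 (1,1)[X.O./.O.X]+0 (1,2)[X.O./..OX]+0
p3 X@[XOO./...X]: (0,3)[XOOX/...X]+0* (1,0)[XOO./X..X]-1 (1,1)[XOO./.X.X]-1 (1,2)[XOO./..XX]-1
p4 O@[XOOX/...X]: (1,0)[XOOX/O..X]+0* (1,1)[XOOX/.O.X]+0 (1,2)[XOOX/..OX]+0
p5 X@[XOOX/O..X]: (1,1)[XOOX/OX.X]+0* (1,2)[XOOX/O.XX]+0
p6 O@[XOOX/OX.X]: (1,2)[XOOX/OXOX]+0*
p7 X@[XOOX/OXOX] terminal +0; root [..O./...X] d6

X winning at [..O./...X]: False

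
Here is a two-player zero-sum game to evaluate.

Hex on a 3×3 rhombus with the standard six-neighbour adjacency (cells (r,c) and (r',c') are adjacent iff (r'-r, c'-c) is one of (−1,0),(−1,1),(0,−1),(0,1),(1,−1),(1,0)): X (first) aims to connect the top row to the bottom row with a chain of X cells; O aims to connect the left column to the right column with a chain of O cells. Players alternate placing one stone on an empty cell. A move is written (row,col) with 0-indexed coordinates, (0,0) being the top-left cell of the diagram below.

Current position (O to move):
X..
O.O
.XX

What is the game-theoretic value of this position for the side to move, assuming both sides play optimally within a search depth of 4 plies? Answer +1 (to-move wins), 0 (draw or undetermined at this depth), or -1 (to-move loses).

ply 1, O at X../O.O/.XX | (0,1)=+1→XO./O.O/.XX*; (0,2)=+1→X.O/O.O/.XX; (1,1)=+1→X../OOO/.XX; (2,0)=-1→X../O.O/OXX
ply 2, X at XO./O.O/.XX | (0,2)=-1→XOX/O.O/.XX*; (1,1)=-1→XO./OXO/.XX; (2,0)=-1→XO./O.O/XXX
ply 3, O at XOX/O.O/.XX | (1,1)=+1→XOX/OOO/.XX*; (2,0)=-1→XOX/O.O/OXX
ply 4: XOX/OOO/.XX is terminal -1 (X); from X../O.O/.XX depth 4

value(X../O.O/.XX, O) = +1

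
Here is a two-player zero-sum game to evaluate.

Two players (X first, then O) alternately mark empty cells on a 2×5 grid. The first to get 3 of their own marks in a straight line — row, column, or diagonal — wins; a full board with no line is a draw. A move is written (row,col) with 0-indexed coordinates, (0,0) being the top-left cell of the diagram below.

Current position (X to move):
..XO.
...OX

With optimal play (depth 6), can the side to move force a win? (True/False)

p1 X@[..XO./...OX]: (0,0)[X.XO./...OX]+0* (0,1)[.XXO./...OX]+0 (0,4)[..XOX/...OX]+0 (1,0)[..XO./X..OX]+0 (1,1)[..XO./.X.OX]+0 (1,2)[..XO./..XOX]+0
p2 O@[X.XO./...OX]: (0,1)[XOXO./...OX]+0* (0,4)[X.XOO/...OX]-1 (1,0)[X.XO./O..OX]-1 (1,1)[X.XO./.O.OX]-1 (1,2)[X.XO./..OOX]-1
p3 X@[XOXO./...OX]: (0,4)[XOXOX/...OX]+0* (1,0)[XOXO./X..OX]+0 (1,1)[XOXO./.X.OX]+0 (1,2)[XOXO./..XOX]+0
p4 O@[XOXOX/...OX]: (1,0)[XOXOX/O..OX]+0* (1,1)[XOXOX/.O.OX]+0 (1,2)[XOXOX/..OOX]+0
p5 X@[XOXOX/O..OX]: (1,1)[XOXOX/OX.OX]+0* (1,2)[XOXOX/O.XOX]+0
p6 O@[XOXOX/OX.OX]: (1,2)[XOXOX/OXOOX]+0*
p7 X@[XOXOX/OXOOX] terminal +0; root [..XO./...OX] d6

X winning at [..XO./...OX]: False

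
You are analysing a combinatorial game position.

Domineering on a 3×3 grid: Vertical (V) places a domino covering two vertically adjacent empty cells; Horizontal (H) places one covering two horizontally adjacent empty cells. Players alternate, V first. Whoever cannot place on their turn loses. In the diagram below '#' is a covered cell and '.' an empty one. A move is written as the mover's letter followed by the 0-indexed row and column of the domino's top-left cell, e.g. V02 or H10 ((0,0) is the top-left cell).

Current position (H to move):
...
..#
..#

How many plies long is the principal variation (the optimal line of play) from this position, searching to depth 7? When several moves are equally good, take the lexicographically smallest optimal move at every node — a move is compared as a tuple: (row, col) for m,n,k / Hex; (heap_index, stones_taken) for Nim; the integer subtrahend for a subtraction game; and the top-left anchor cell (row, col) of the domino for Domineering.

PV length from [.../..#/..#]: 1 ply

p1 H@[.../..#/..#]: H00[##./..#/..#]-1 H01[.##/..#/..#]-1 H10[.../###/..#]+1* H20[.../..#/###]-1
p2 V@[.../###/..#] terminal -1; root [.../..#/..#] d7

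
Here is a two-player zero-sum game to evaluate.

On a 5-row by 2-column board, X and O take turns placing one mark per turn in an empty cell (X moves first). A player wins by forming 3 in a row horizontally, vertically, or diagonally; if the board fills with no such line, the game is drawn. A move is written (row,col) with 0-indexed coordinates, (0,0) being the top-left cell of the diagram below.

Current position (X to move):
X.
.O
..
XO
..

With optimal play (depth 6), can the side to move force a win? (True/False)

ply 1, X at X./.O/../XO/.. | (0,1)=-1→XX/.O/../XO/..; (1,0)=-1→X./XO/../XO/..; (2,0)=-1→X./.O/X./XO/..; (2,1)=+0→X./.O/.X/XO/..*; (4,0)=-1→X./.O/../XO/X.; (4,1)=-1→X./.O/../XO/.X
ply 2, O at X./.O/.X/XO/.. | (0,1)=-1→XO/.O/.X/XO/..; (1,0)=+0→X./OO/.X/XO/..*; (2,0)=+0→X./.O/OX/XO/..; (4,0)=+0→X./.O/.X/XO/O.; (4,1)=-1→X./.O/.X/XO/.O
ply 3, X at X./OO/.X/XO/.. | (0,1)=+0→XX/OO/.X/XO/..*; (2,0)=+0→X./OO/XX/XO/..; (4,0)=+0→X./OO/.X/XO/X.; (4,1)=+0→X./OO/.X/XO/.X
ply 4, O at XX/OO/.X/XO/.. | (2,0)=+0→XX/OO/OX/XO/..*; (4,0)=+0→XX/OO/.X/XO/O.; (4,1)=+0→XX/OO/.X/XO/.O
ply 5, X at XX/OO/OX/XO/.. | (4,0)=+0→XX/OO/OX/XO/X.*; (4,1)=+0→XX/OO/OX/XO/.X
ply 6, O at XX/OO/OX/XO/X. | (4,1)=+0→XX/OO/OX/XO/XO*
ply 7: XX/OO/OX/XO/XO is terminal +0 (X); from X./.O/../XO/.. depth 6

X winning at [X./.O/../XO/..]: False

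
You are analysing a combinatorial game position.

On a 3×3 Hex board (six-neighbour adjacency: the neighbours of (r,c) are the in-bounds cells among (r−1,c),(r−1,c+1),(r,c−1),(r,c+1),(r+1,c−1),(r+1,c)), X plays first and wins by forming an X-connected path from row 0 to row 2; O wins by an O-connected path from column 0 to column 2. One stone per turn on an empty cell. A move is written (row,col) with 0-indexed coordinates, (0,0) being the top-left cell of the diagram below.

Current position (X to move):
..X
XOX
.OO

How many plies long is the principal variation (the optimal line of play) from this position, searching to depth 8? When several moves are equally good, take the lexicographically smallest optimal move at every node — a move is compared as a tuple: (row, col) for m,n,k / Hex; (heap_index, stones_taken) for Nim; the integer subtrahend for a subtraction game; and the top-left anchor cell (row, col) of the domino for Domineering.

ply 1, X at ..X/XOX/.OO | (0,0)=-1→X.X/XOX/.OO; (0,1)=-1→.XX/XOX/.OO; (2,0)=+1→..X/XOX/XOO*
ply 2, O at ..X/XOX/XOO | (0,0)=-1→O.X/XOX/XOO*; (0,1)=-1→.OX/XOX/XOO
ply 3, X at O.X/XOX/XOO | (0,1)=+1→OXX/XOX/XOO*
ply 4: OXX/XOX/XOO is terminal -1 (O); from ..X/XOX/.OO depth 8

PV length from [..X/XOX/.OO]: 3 plies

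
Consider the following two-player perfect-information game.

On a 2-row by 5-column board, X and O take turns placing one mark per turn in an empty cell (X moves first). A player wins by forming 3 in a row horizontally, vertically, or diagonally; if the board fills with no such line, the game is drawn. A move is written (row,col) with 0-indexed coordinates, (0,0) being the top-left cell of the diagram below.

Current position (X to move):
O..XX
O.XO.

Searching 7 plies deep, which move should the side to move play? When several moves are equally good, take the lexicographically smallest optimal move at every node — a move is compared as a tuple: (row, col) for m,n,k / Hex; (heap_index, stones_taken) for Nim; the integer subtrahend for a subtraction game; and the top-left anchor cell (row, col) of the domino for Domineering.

X's best at [O..XX/O.XO.]: (0,2)

p1 X@[O..XX/O.XO.]: (0,1)[OX.XX/O.XO.]+0 (0,2)[O.XXX/O.XO.]+1* (1,1)[O..XX/OXXO.]+0 (1,4)[O..XX/O.XOX]+0
p2 O@[O.XXX/O.XO.] terminal -1; root [O..XX/O.XO.] d7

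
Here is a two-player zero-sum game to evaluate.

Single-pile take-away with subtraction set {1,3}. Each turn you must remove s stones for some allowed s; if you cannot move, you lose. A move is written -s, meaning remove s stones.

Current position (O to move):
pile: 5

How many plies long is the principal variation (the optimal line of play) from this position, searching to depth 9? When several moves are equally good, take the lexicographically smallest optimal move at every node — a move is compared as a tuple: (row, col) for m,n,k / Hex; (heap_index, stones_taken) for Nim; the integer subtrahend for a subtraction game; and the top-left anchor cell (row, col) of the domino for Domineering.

ply 1, O at 5 | -1=+1→4*; -3=+1→2
ply 2, X at 4 | -1=-1→3*; -3=-1→1
ply 3, O at 3 | -1=+1→2*; -3=+1→0
ply 4, X at 2 | -1=-1→1*
ply 5, O at 1 | -1=+1→0*
ply 6: 0 is terminal -1 (X); from 5 depth 9

PV length from [5]: 5 plies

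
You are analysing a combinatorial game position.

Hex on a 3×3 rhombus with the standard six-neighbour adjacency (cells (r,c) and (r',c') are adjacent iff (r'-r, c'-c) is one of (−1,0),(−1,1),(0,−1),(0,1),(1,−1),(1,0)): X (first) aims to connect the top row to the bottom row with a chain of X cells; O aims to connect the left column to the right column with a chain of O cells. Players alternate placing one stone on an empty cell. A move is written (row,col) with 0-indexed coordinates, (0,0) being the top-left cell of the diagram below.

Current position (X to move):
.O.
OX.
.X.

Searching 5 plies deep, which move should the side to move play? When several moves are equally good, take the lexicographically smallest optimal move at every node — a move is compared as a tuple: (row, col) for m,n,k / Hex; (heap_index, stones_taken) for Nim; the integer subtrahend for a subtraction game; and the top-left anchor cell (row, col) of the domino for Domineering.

p1 X@[.O./OX./.X.]: (0,0)[XO./OX./.X.]-1 (0,2)[.OX/OX./.X.]+1* (1,2)[.O./OXX/.X.]-1 (2,0)[.O./OX./XX.]-1 (2,2)[.O./OX./.XX]-1
p2 O@[.OX/OX./.X.] terminal -1; root [.O./OX./.X.] d5

X's best at [.O./OX./.X.]: (0,2)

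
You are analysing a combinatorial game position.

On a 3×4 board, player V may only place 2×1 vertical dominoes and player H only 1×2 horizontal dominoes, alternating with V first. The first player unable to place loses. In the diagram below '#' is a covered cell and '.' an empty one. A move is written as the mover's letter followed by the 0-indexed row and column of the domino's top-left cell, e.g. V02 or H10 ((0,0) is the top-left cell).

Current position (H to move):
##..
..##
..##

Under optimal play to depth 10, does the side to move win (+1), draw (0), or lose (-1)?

value(##../..##/..##, H) = +1

p1 H@[##../..##/..##]: H02[####/..##/..##]-1 H10[##../####/..##]+1* H20[##../..##/####]+1
p2 V@[##../####/..##] terminal -1; root [##../..##/..##] d10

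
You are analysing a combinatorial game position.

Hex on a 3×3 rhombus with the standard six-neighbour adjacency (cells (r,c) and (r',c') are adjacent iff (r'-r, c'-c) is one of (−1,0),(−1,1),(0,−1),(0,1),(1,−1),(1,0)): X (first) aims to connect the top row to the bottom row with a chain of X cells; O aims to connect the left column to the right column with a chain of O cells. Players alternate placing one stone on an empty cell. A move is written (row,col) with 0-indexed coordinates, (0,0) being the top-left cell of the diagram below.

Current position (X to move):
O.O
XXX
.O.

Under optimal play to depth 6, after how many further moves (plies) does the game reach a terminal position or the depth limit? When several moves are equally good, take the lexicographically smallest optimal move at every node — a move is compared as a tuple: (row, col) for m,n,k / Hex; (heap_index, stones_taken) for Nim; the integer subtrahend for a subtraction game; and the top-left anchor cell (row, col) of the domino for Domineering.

ply 1, X at O.O/XXX/.O. | (0,1)=+1→OXO/XXX/.O.*; (2,0)=-1→O.O/XXX/XO.; (2,2)=-1→O.O/XXX/.OX
ply 2, O at OXO/XXX/.O. | (2,0)=-1→OXO/XXX/OO.*; (2,2)=-1→OXO/XXX/.OO
ply 3, X at OXO/XXX/OO. | (2,2)=+1→OXO/XXX/OOX*
ply 4: OXO/XXX/OOX is terminal -1 (O); from O.O/XXX/.O. depth 6

PV length from [O.O/XXX/.O.]: 3 plies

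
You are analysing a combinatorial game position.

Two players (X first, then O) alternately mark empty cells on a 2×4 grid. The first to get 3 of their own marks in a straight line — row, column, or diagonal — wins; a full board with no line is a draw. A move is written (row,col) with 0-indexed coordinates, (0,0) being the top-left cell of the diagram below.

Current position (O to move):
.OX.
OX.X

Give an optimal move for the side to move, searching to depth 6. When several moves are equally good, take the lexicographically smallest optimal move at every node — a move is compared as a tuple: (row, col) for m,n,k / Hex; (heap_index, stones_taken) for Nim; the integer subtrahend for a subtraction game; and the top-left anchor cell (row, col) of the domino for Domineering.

ply 1, O at .OX./OX.X | (0,0)=-1→OOX./OX.X; (0,3)=-1→.OXO/OX.X; (1,2)=+0→.OX./OXOX*
ply 2, X at .OX./OXOX | (0,0)=+0→XOX./OXOX*; (0,3)=+0→.OXX/OXOX
ply 3, O at XOX./OXOX | (0,3)=+0→XOXO/OXOX*
ply 4: XOXO/OXOX is terminal +0 (X); from .OX./OX.X depth 6

O's best at [.OX./OX.X]: (1,2)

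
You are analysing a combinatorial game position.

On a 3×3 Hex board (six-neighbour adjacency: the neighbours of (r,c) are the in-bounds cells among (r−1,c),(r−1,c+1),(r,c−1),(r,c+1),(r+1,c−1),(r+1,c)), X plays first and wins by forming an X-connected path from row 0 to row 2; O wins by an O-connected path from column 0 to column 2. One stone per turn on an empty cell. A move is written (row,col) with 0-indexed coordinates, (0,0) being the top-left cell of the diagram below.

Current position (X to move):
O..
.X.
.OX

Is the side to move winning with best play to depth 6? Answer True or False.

X winning at [O../.X./.OX]: True

ply 1, X at O../.X./.OX | (0,1)=+1→OX./.X./.OX*; (0,2)=+1→O.X/.X./.OX; (1,0)=+1→O../XX./.OX; (1,2)=+1→O../.XX/.OX; (2,0)=+1→O../.X./XOX
ply 2, O at OX./.X./.OX | (0,2)=-1→OXO/.X./.OX*; (1,0)=-1→OX./OX./.OX; (1,2)=-1→OX./.XO/.OX; (2,0)=-1→OX./.X./OOX
ply 3, X at OXO/.X./.OX | (1,0)=+1→OXO/XX./.OX*; (1,2)=+1→OXO/.XX/.OX; (2,0)=+1→OXO/.X./XOX
ply 4, O at OXO/XX./.OX | (1,2)=-1→OXO/XXO/.OX*; (2,0)=-1→OXO/XX./OOX
ply 5, X at OXO/XXO/.OX | (2,0)=+1→OXO/XXO/XOX*
ply 6: OXO/XXO/XOX is terminal -1 (O); from O../.X./.OX depth 6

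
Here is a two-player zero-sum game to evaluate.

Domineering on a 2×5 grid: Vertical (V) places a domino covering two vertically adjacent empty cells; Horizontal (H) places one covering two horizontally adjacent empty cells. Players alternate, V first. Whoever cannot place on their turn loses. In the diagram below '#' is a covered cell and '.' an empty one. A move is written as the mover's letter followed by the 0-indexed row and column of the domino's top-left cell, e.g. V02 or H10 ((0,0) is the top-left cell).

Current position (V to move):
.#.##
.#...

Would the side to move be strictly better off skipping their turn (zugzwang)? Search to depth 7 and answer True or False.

zugzwang(.#.##/.#..., V) = False

[.#.##/.#...] V move#1: V00:-1/##.##/##..., V02:+1/.####/.##..*
[.####/.##..] H move#2: H13:-1/.####/.####*
[.####/.####] V move#3: V00:+1/#####/#####*
[#####/#####] end (terminal -1, H#4); searched .#.##/.#... to 7
pass branch (H moves first from the same position):
  | [.#.##/.#...] H move#1: H12:-1/.#.##/.###.*, H13:-1/.#.##/.#.##
  | [.#.##/.###.] V move#2: V00:+1/##.##/####.*
  | [##.##/####.] end (terminal -1, H#3); searched .#.##/.#... to 7
V moving scores +1; V passing scores +1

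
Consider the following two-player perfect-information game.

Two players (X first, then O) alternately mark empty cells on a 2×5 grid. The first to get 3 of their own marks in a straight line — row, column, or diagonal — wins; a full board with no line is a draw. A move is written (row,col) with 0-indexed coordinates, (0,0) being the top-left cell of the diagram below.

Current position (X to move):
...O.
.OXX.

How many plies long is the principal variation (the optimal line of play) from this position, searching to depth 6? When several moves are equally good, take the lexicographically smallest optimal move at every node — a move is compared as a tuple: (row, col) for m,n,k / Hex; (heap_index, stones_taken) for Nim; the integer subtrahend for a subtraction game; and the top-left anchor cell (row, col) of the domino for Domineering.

ply 1, X at ...O./.OXX. | (0,0)=+0→X..O./.OXX.; (0,1)=+0→.X.O./.OXX.; (0,2)=+0→..XO./.OXX.; (0,4)=+0→...OX/.OXX.; (1,0)=+0→...O./XOXX.; (1,4)=+1→...O./.OXXX*
ply 2: ...O./.OXXX is terminal -1 (O); from ...O./.OXX. depth 6

PV length from [...O./.OXX.]: 1 ply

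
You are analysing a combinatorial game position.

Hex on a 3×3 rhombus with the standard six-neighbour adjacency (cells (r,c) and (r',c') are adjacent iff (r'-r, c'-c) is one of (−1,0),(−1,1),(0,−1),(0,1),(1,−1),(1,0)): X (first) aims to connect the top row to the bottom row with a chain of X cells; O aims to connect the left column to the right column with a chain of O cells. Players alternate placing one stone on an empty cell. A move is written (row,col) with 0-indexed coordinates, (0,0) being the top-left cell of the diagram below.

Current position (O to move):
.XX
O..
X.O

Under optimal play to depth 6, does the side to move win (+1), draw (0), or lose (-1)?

ply 1, O at .XX/O../X.O | (0,0)=-1→OXX/O../X.O; (1,1)=+1→.XX/OO./X.O*; (1,2)=-1→.XX/O.O/X.O; (2,1)=-1→.XX/O../XOO
ply 2, X at .XX/OO./X.O | (0,0)=-1→XXX/OO./X.O*; (1,2)=-1→.XX/OOX/X.O; (2,1)=-1→.XX/OO./XXO
ply 3, O at XXX/OO./X.O | (1,2)=+1→XXX/OOO/X.O*; (2,1)=+1→XXX/OO./XOO
ply 4: XXX/OOO/X.O is terminal -1 (X); from .XX/O../X.O depth 6

value(.XX/O../X.O, O) = +1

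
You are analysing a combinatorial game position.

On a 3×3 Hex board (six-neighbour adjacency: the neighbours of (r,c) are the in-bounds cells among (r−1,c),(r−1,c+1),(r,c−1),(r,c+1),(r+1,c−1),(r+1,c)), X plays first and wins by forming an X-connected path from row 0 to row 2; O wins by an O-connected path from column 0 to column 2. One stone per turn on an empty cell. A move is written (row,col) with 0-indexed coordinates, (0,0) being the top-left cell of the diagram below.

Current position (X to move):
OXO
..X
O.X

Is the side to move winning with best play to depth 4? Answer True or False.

X winning at [OXO/..X/O.X]: True

ply 1, X at OXO/..X/O.X | (1,0)=-1→OXO/X.X/O.X; (1,1)=+1→OXO/.XX/O.X*; (2,1)=-1→OXO/..X/OXX
ply 2: OXO/.XX/O.X is terminal -1 (O); from OXO/..X/O.X depth 4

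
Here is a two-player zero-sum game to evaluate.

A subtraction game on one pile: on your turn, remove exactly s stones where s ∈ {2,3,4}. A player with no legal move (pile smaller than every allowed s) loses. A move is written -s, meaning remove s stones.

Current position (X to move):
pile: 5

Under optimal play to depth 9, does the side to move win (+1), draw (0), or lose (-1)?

p1 X@[5]: -2[3]-1 -3[2]-1 -4[1]+1*
p2 O@[1] terminal -1; root [5] d9

value(5, X) = +1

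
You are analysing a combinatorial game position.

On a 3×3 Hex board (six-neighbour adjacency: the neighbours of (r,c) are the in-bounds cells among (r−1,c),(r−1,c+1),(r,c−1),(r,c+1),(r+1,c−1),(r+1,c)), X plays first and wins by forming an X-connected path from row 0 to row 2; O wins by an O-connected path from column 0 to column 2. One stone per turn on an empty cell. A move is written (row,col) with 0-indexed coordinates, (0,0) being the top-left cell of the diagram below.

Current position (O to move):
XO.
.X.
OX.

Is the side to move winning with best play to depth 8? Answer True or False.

ply 1, O at XO./.X./OX. | (0,2)=-1→XOO/.X./OX.*; (1,0)=-1→XO./OX./OX.; (1,2)=-1→XO./.XO/OX.; (2,2)=-1→XO./.X./OXO
ply 2, X at XOO/.X./OX. | (1,0)=+1→XOO/XX./OX.*; (1,2)=-1→XOO/.XX/OX.; (2,2)=-1→XOO/.X./OXX
ply 3: XOO/XX./OX. is terminal -1 (O); from XO./.X./OX. depth 8

O winning at [XO./.X./OX.]: False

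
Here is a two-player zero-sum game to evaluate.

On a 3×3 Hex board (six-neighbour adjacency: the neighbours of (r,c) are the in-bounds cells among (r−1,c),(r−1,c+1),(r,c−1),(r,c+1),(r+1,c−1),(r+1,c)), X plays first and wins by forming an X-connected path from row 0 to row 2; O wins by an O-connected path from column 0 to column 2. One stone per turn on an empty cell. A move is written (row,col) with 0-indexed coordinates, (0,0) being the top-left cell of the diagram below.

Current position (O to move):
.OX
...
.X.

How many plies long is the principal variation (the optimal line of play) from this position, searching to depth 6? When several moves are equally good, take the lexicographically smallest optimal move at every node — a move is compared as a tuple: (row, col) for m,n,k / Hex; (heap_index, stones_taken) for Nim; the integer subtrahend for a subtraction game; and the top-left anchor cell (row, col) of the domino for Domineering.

ply 1, O at .OX/.../.X. | (0,0)=-1→OOX/.../.X.*; (1,0)=-1→.OX/O../.X.; (1,1)=-1→.OX/.O./.X.; (1,2)=-1→.OX/..O/.X.; (2,0)=-1→.OX/.../OX.; (2,2)=-1→.OX/.../.XO
ply 2, X at OOX/.../.X. | (1,0)=+1→OOX/X../.X.*; (1,1)=+1→OOX/.X./.X.; (1,2)=+1→OOX/..X/.X.; (2,0)=+1→OOX/.../XX.; (2,2)=+1→OOX/.../.XX
ply 3, O at OOX/X../.X. | (1,1)=-1→OOX/XO./.X.*; (1,2)=-1→OOX/X.O/.X.; (2,0)=-1→OOX/X../OX.; (2,2)=-1→OOX/X../.XO
ply 4, X at OOX/XO./.X. | (1,2)=+1→OOX/XOX/.X.*; (2,0)=-1→OOX/XO./XX.; (2,2)=-1→OOX/XO./.XX
ply 5: OOX/XOX/.X. is terminal -1 (O); from .OX/.../.X. depth 6

PV length from [.OX/.../.X.]: 4 plies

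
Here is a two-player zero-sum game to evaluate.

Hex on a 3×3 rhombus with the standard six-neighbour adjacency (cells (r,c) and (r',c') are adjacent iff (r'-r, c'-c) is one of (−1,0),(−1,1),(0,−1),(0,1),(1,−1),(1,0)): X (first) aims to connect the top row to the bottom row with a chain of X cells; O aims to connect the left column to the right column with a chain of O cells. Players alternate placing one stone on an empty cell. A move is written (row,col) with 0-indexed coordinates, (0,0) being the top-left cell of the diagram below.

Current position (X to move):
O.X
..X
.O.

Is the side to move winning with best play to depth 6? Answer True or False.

[O.X/..X/.O.] X move#1: (0,1):+1/OXX/..X/.O.*, (1,0):+1/O.X/X.X/.O., (1,1):+1/O.X/.XX/.O., (2,0):+1/O.X/..X/XO., (2,2):+1/O.X/..X/.OX
[OXX/..X/.O.] O move#2: (1,0):-1/OXX/O.X/.O.*, (1,1):-1/OXX/.OX/.O., (2,0):-1/OXX/..X/OO., (2,2):-1/OXX/..X/.OO
[OXX/O.X/.O.] X move#3: (1,1):+1/OXX/OXX/.O.*, (2,0):+1/OXX/O.X/XO., (2,2):+1/OXX/O.X/.OX
[OXX/OXX/.O.] O move#4: (2,0):-1/OXX/OXX/OO.*, (2,2):-1/OXX/OXX/.OO
[OXX/OXX/OO.] X move#5: (2,2):+1/OXX/OXX/OOX*
[OXX/OXX/OOX] end (terminal -1, O#6); searched O.X/..X/.O. to 6

X winning at [O.X/..X/.O.]: True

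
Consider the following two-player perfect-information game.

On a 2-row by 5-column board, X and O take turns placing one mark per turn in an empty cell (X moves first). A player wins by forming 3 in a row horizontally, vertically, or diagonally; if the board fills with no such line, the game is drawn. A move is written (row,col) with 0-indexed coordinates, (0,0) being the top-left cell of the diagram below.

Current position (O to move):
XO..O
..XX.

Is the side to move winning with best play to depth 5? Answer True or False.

ply 1, O at XO..O/..XX. | (0,2)=-1→XOO.O/..XX.*; (0,3)=-1→XO.OO/..XX.; (1,0)=-1→XO..O/O.XX.; (1,1)=-1→XO..O/.OXX.; (1,4)=-1→XO..O/..XXO
ply 2, X at XOO.O/..XX. | (0,3)=+1→XOOXO/..XX.*; (1,0)=-1→XOO.O/X.XX.; (1,1)=+1→XOO.O/.XXX.; (1,4)=+1→XOO.O/..XXX
ply 3, O at XOOXO/..XX. | (1,0)=-1→XOOXO/O.XX.*; (1,1)=-1→XOOXO/.OXX.; (1,4)=-1→XOOXO/..XXO
ply 4, X at XOOXO/O.XX. | (1,1)=+1→XOOXO/OXXX.*; (1,4)=+1→XOOXO/O.XXX
ply 5: XOOXO/OXXX. is terminal -1 (O); from XO..O/..XX. depth 5

O winning at [XO..O/..XX.]: False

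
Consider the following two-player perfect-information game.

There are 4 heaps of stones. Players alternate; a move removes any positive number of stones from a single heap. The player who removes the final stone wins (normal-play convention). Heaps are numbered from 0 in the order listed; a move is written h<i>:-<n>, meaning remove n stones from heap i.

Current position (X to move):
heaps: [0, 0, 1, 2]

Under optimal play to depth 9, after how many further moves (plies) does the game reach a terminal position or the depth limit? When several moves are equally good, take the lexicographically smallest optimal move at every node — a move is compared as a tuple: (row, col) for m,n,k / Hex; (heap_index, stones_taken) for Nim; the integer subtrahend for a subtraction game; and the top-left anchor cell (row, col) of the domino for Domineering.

[(0,0,1,2)] X move#1: h2:-1:-1/(0,0,0,2), h3:-1:+1/(0,0,1,1)*, h3:-2:-1/(0,0,1,0)
[(0,0,1,1)] O move#2: h2:-1:-1/(0,0,0,1)*, h3:-1:-1/(0,0,1,0)
[(0,0,0,1)] X move#3: h3:-1:+1/(0,0,0,0)*
[(0,0,0,0)] end (terminal -1, O#4); searched (0,0,1,2) to 9

PV length from [(0,0,1,2)]: 3 plies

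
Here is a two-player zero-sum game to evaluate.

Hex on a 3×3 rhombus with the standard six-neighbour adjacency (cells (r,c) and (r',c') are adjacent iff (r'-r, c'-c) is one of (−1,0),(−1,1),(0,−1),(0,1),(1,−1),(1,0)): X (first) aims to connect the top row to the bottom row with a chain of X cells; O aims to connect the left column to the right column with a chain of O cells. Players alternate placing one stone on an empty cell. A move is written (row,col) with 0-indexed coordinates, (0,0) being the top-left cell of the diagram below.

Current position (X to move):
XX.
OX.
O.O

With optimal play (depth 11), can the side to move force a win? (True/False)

p1 X@[XX./OX./O.O]: (0,2)[XXX/OX./O.O]-1 (1,2)[XX./OXX/O.O]-1 (2,1)[XX./OX./OXO]+1*
p2 O@[XX./OX./OXO] terminal -1; root [XX./OX./O.O] d11

X winning at [XX./OX./O.O]: True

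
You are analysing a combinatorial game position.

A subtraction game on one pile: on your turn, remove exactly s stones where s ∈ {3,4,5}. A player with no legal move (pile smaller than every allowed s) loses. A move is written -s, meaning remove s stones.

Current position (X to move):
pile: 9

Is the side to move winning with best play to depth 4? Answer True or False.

ply 1, X at 9 | -3=-1→6*; -4=-1→5; -5=-1→4
ply 2, O at 6 | -3=-1→3; -4=+1→2*; -5=+1→1
ply 3: 2 is terminal -1 (X); from 9 depth 4

X winning at [9]: False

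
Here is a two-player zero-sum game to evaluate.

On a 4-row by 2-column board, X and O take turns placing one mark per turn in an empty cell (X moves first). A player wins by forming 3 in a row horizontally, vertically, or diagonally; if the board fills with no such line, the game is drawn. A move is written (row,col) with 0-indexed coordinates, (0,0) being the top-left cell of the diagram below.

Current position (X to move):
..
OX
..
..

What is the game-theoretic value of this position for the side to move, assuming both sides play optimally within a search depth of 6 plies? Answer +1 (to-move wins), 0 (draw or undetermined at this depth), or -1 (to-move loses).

[../OX/../..] X move#1: (0,0):+0/X./OX/../.., (0,1):+0/.X/OX/../.., (2,0):+0/../OX/X./.., (2,1):+1/../OX/.X/..*, (3,0):+0/../OX/../X., (3,1):+0/../OX/../.X
[../OX/.X/..] O move#2: (0,0):-1/O./OX/.X/..*, (0,1):-1/.O/OX/.X/.., (2,0):-1/../OX/OX/.., (3,0):-1/../OX/.X/O., (3,1):-1/../OX/.X/.O
[O./OX/.X/..] X move#3: (0,1):+1/OX/OX/.X/..*, (2,0):+1/O./OX/XX/.., (3,0):-1/O./OX/.X/X., (3,1):+1/O./OX/.X/.X
[OX/OX/.X/..] end (terminal -1, O#4); searched ../OX/../.. to 6

value(../OX/../.., X) = +1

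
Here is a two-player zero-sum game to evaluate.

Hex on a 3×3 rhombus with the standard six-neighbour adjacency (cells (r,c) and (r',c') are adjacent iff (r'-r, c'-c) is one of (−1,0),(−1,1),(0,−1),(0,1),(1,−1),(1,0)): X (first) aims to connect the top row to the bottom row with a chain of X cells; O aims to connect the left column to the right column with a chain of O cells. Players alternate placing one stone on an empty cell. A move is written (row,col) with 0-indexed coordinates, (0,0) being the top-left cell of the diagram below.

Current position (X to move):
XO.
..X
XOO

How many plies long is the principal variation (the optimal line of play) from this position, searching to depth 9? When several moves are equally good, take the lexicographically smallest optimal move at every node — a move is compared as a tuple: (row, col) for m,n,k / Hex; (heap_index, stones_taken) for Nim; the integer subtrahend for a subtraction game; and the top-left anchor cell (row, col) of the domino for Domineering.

ply 1, X at XO./..X/XOO | (0,2)=+1→XOX/..X/XOO*; (1,0)=+1→XO./X.X/XOO; (1,1)=+1→XO./.XX/XOO
ply 2, O at XOX/..X/XOO | (1,0)=-1→XOX/O.X/XOO*; (1,1)=-1→XOX/.OX/XOO
ply 3, X at XOX/O.X/XOO | (1,1)=+1→XOX/OXX/XOO*
ply 4: XOX/OXX/XOO is terminal -1 (O); from XO./..X/XOO depth 9

PV length from [XO./..X/XOO]: 3 plies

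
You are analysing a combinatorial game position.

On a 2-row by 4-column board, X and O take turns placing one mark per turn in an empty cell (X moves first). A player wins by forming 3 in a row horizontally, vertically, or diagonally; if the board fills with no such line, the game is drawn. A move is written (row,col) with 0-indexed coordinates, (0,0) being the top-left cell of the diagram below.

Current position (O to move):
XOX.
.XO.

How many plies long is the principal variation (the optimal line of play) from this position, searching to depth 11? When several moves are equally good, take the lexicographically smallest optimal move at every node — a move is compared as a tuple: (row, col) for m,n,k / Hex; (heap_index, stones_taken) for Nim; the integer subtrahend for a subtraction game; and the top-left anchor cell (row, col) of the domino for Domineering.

p1 O@[XOX./.XO.]: (0,3)[XOXO/.XO.]+0* (1,0)[XOX./OXO.]+0 (1,3)[XOX./.XOO]+0
p2 X@[XOXO/.XO.]: (1,0)[XOXO/XXO.]+0* (1,3)[XOXO/.XOX]+0
p3 O@[XOXO/XXO.]: (1,3)[XOXO/XXOO]+0*
p4 X@[XOXO/XXOO] terminal +0; root [XOX./.XO.] d11

PV length from [XOX./.XO.]: 3 plies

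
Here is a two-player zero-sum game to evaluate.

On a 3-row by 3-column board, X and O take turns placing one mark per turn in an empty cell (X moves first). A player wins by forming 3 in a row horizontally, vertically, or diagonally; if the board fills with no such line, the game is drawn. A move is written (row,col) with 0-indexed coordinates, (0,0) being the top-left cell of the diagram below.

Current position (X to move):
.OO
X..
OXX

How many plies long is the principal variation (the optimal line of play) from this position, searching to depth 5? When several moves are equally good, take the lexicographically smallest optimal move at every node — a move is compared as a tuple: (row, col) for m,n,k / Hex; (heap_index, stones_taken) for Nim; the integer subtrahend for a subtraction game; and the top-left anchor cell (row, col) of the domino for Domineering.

[.OO/X../OXX] X move#1: (0,0):-1/XOO/X../OXX*, (1,1):-1/.OO/XX./OXX, (1,2):-1/.OO/X.X/OXX
[XOO/X../OXX] O move#2: (1,1):+1/XOO/XO./OXX*, (1,2):-1/XOO/X.O/OXX
[XOO/XO./OXX] end (terminal -1, X#3); searched .OO/X../OXX to 5

PV length from [.OO/X../OXX]: 2 plies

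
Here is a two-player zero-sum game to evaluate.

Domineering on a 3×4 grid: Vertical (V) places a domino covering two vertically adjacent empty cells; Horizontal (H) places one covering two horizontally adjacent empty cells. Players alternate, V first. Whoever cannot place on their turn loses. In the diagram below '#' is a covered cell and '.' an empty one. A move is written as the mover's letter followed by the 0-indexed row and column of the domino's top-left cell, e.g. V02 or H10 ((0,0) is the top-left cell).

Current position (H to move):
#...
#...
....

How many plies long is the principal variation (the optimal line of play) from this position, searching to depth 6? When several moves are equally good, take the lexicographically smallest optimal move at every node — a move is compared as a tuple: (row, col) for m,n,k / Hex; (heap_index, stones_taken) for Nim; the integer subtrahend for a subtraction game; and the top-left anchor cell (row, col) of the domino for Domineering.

p1 H@[#.../#.../....]: H01[###./#.../....]-1 H02[#.##/#.../....]-1 H11[#.../###./....]+1* H12[#.../#.##/....]+1 H20[#.../#.../##..]-1 H21[#.../#.../.##.]-1 H22[#.../#.../..##]-1
p2 V@[#.../###./....]: V03[#..#/####/....]-1* V13[#.../####/...#]-1
p3 H@[#..#/####/....]: H01[####/####/....]+1* H20[#..#/####/##..]+1 H21[#..#/####/.##.]+1 H22[#..#/####/..##]+1
p4 V@[####/####/....] terminal -1; root [#.../#.../....] d6

PV length from [#.../#.../....]: 3 plies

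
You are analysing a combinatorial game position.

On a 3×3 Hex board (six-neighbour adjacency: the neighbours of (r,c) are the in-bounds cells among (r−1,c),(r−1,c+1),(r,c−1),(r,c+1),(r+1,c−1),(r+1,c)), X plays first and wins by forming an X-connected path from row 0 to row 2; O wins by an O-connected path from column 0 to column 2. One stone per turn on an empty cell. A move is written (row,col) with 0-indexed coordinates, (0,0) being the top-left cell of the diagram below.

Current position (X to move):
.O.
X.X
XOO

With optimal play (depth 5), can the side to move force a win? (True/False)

X winning at [.O./X.X/XOO]: True

[.O./X.X/XOO] X move#1: (0,0):+1/XO./X.X/XOO*, (0,2):+1/.OX/X.X/XOO, (1,1):+1/.O./XXX/XOO
[XO./X.X/XOO] end (terminal -1, O#2); searched .O./X.X/XOO to 5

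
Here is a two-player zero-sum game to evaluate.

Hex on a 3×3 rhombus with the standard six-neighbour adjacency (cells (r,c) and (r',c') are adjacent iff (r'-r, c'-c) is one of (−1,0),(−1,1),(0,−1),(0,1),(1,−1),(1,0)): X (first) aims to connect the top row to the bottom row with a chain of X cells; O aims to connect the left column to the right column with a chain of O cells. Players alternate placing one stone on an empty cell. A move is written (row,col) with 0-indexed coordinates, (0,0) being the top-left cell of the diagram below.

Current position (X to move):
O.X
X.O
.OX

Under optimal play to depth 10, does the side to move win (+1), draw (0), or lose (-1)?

value(O.X/X.O/.OX, X) = +1

[O.X/X.O/.OX] X move#1: (0,1):-1/OXX/X.O/.OX, (1,1):-1/O.X/XXO/.OX, (2,0):+1/O.X/X.O/XOX*
[O.X/X.O/XOX] O move#2: (0,1):-1/OOX/X.O/XOX*, (1,1):-1/O.X/XOO/XOX
[OOX/X.O/XOX] X move#3: (1,1):+1/OOX/XXO/XOX*
[OOX/XXO/XOX] end (terminal -1, O#4); searched O.X/X.O/.OX to 10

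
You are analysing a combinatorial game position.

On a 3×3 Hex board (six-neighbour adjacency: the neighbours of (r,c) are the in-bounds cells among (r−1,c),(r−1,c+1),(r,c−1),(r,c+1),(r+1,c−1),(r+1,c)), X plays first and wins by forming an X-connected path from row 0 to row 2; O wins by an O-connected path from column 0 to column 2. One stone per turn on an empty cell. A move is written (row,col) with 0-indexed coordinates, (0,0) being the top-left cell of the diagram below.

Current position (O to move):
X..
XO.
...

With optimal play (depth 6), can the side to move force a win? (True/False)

ply 1, O at X../XO./... | (0,1)=-1→XO./XO./...; (0,2)=-1→X.O/XO./...; (1,2)=-1→X../XOO/...; (2,0)=+1→X../XO./O..*; (2,1)=-1→X../XO./.O.; (2,2)=-1→X../XO./..O
ply 2, X at X../XO./O.. | (0,1)=-1→XX./XO./O..*; (0,2)=-1→X.X/XO./O..; (1,2)=-1→X../XOX/O..; (2,1)=-1→X../XO./OX.; (2,2)=-1→X../XO./O.X
ply 3, O at XX./XO./O.. | (0,2)=+1→XXO/XO./O..*; (1,2)=+1→XX./XOO/O..; (2,1)=+1→XX./XO./OO.; (2,2)=+1→XX./XO./O.O
ply 4: XXO/XO./O.. is terminal -1 (X); from X../XO./... depth 6

O winning at [X../XO./...]: True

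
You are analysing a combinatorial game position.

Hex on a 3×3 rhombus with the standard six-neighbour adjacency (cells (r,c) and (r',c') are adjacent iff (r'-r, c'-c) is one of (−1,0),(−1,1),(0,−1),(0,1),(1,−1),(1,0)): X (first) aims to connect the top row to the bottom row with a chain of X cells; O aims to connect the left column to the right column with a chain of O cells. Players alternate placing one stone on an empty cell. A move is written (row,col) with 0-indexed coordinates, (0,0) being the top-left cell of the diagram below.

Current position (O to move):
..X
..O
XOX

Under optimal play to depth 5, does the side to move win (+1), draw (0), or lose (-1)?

ply 1, O at ..X/..O/XOX | (0,0)=-1→O.X/..O/XOX*; (0,1)=-1→.OX/..O/XOX; (1,0)=-1→..X/O.O/XOX; (1,1)=-1→..X/.OO/XOX
ply 2, X at O.X/..O/XOX | (0,1)=+1→OXX/..O/XOX*; (1,0)=+1→O.X/X.O/XOX; (1,1)=+1→O.X/.XO/XOX
ply 3, O at OXX/..O/XOX | (1,0)=-1→OXX/O.O/XOX*; (1,1)=-1→OXX/.OO/XOX
ply 4, X at OXX/O.O/XOX | (1,1)=+1→OXX/OXO/XOX*
ply 5: OXX/OXO/XOX is terminal -1 (O); from ..X/..O/XOX depth 5

value(..X/..O/XOX, O) = -1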